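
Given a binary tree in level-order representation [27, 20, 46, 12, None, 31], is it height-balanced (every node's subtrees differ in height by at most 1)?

Tree (level-order array): [27, 20, 46, 12, None, 31]
Definition: a tree is height-balanced if, at every node, |h(left) - h(right)| <= 1 (empty subtree has height -1).
Bottom-up per-node check:
  node 12: h_left=-1, h_right=-1, diff=0 [OK], height=0
  node 20: h_left=0, h_right=-1, diff=1 [OK], height=1
  node 31: h_left=-1, h_right=-1, diff=0 [OK], height=0
  node 46: h_left=0, h_right=-1, diff=1 [OK], height=1
  node 27: h_left=1, h_right=1, diff=0 [OK], height=2
All nodes satisfy the balance condition.
Result: Balanced


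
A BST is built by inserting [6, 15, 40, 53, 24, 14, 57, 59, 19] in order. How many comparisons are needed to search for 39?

Search path for 39: 6 -> 15 -> 40 -> 24
Found: False
Comparisons: 4


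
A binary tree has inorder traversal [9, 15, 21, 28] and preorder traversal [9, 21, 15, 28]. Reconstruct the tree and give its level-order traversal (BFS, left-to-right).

Inorder:  [9, 15, 21, 28]
Preorder: [9, 21, 15, 28]
Algorithm: preorder visits root first, so consume preorder in order;
for each root, split the current inorder slice at that value into
left-subtree inorder and right-subtree inorder, then recurse.
Recursive splits:
  root=9; inorder splits into left=[], right=[15, 21, 28]
  root=21; inorder splits into left=[15], right=[28]
  root=15; inorder splits into left=[], right=[]
  root=28; inorder splits into left=[], right=[]
Reconstructed level-order: [9, 21, 15, 28]


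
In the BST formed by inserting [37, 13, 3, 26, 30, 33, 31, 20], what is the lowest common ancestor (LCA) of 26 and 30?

Tree insertion order: [37, 13, 3, 26, 30, 33, 31, 20]
Tree (level-order array): [37, 13, None, 3, 26, None, None, 20, 30, None, None, None, 33, 31]
In a BST, the LCA of p=26, q=30 is the first node v on the
root-to-leaf path with p <= v <= q (go left if both < v, right if both > v).
Walk from root:
  at 37: both 26 and 30 < 37, go left
  at 13: both 26 and 30 > 13, go right
  at 26: 26 <= 26 <= 30, this is the LCA
LCA = 26


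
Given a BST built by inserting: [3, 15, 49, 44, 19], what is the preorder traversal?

Tree insertion order: [3, 15, 49, 44, 19]
Tree (level-order array): [3, None, 15, None, 49, 44, None, 19]
Preorder traversal: [3, 15, 49, 44, 19]


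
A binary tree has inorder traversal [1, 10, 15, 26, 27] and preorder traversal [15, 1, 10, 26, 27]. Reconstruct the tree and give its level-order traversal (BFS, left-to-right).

Inorder:  [1, 10, 15, 26, 27]
Preorder: [15, 1, 10, 26, 27]
Algorithm: preorder visits root first, so consume preorder in order;
for each root, split the current inorder slice at that value into
left-subtree inorder and right-subtree inorder, then recurse.
Recursive splits:
  root=15; inorder splits into left=[1, 10], right=[26, 27]
  root=1; inorder splits into left=[], right=[10]
  root=10; inorder splits into left=[], right=[]
  root=26; inorder splits into left=[], right=[27]
  root=27; inorder splits into left=[], right=[]
Reconstructed level-order: [15, 1, 26, 10, 27]


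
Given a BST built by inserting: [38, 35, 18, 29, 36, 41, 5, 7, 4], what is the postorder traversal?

Tree insertion order: [38, 35, 18, 29, 36, 41, 5, 7, 4]
Tree (level-order array): [38, 35, 41, 18, 36, None, None, 5, 29, None, None, 4, 7]
Postorder traversal: [4, 7, 5, 29, 18, 36, 35, 41, 38]


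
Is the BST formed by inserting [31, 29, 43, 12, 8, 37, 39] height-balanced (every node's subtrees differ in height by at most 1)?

Tree (level-order array): [31, 29, 43, 12, None, 37, None, 8, None, None, 39]
Definition: a tree is height-balanced if, at every node, |h(left) - h(right)| <= 1 (empty subtree has height -1).
Bottom-up per-node check:
  node 8: h_left=-1, h_right=-1, diff=0 [OK], height=0
  node 12: h_left=0, h_right=-1, diff=1 [OK], height=1
  node 29: h_left=1, h_right=-1, diff=2 [FAIL (|1--1|=2 > 1)], height=2
  node 39: h_left=-1, h_right=-1, diff=0 [OK], height=0
  node 37: h_left=-1, h_right=0, diff=1 [OK], height=1
  node 43: h_left=1, h_right=-1, diff=2 [FAIL (|1--1|=2 > 1)], height=2
  node 31: h_left=2, h_right=2, diff=0 [OK], height=3
Node 29 violates the condition: |1 - -1| = 2 > 1.
Result: Not balanced


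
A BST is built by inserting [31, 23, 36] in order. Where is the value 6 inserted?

Starting tree (level order): [31, 23, 36]
Insertion path: 31 -> 23
Result: insert 6 as left child of 23
Final tree (level order): [31, 23, 36, 6]


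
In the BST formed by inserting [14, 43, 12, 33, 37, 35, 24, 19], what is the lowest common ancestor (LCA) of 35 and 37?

Tree insertion order: [14, 43, 12, 33, 37, 35, 24, 19]
Tree (level-order array): [14, 12, 43, None, None, 33, None, 24, 37, 19, None, 35]
In a BST, the LCA of p=35, q=37 is the first node v on the
root-to-leaf path with p <= v <= q (go left if both < v, right if both > v).
Walk from root:
  at 14: both 35 and 37 > 14, go right
  at 43: both 35 and 37 < 43, go left
  at 33: both 35 and 37 > 33, go right
  at 37: 35 <= 37 <= 37, this is the LCA
LCA = 37


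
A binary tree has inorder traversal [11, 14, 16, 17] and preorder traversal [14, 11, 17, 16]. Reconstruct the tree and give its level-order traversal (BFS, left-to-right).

Inorder:  [11, 14, 16, 17]
Preorder: [14, 11, 17, 16]
Algorithm: preorder visits root first, so consume preorder in order;
for each root, split the current inorder slice at that value into
left-subtree inorder and right-subtree inorder, then recurse.
Recursive splits:
  root=14; inorder splits into left=[11], right=[16, 17]
  root=11; inorder splits into left=[], right=[]
  root=17; inorder splits into left=[16], right=[]
  root=16; inorder splits into left=[], right=[]
Reconstructed level-order: [14, 11, 17, 16]


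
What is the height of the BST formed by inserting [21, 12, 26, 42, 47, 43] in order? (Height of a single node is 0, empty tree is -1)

Insertion order: [21, 12, 26, 42, 47, 43]
Tree (level-order array): [21, 12, 26, None, None, None, 42, None, 47, 43]
Compute height bottom-up (empty subtree = -1):
  height(12) = 1 + max(-1, -1) = 0
  height(43) = 1 + max(-1, -1) = 0
  height(47) = 1 + max(0, -1) = 1
  height(42) = 1 + max(-1, 1) = 2
  height(26) = 1 + max(-1, 2) = 3
  height(21) = 1 + max(0, 3) = 4
Height = 4


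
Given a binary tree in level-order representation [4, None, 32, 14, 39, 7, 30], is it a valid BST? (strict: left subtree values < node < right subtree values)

Level-order array: [4, None, 32, 14, 39, 7, 30]
Validate using subtree bounds (lo, hi): at each node, require lo < value < hi,
then recurse left with hi=value and right with lo=value.
Preorder trace (stopping at first violation):
  at node 4 with bounds (-inf, +inf): OK
  at node 32 with bounds (4, +inf): OK
  at node 14 with bounds (4, 32): OK
  at node 7 with bounds (4, 14): OK
  at node 30 with bounds (14, 32): OK
  at node 39 with bounds (32, +inf): OK
No violation found at any node.
Result: Valid BST


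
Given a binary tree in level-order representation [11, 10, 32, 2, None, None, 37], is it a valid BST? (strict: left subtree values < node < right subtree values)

Level-order array: [11, 10, 32, 2, None, None, 37]
Validate using subtree bounds (lo, hi): at each node, require lo < value < hi,
then recurse left with hi=value and right with lo=value.
Preorder trace (stopping at first violation):
  at node 11 with bounds (-inf, +inf): OK
  at node 10 with bounds (-inf, 11): OK
  at node 2 with bounds (-inf, 10): OK
  at node 32 with bounds (11, +inf): OK
  at node 37 with bounds (32, +inf): OK
No violation found at any node.
Result: Valid BST


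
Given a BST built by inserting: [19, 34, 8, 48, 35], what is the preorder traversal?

Tree insertion order: [19, 34, 8, 48, 35]
Tree (level-order array): [19, 8, 34, None, None, None, 48, 35]
Preorder traversal: [19, 8, 34, 48, 35]


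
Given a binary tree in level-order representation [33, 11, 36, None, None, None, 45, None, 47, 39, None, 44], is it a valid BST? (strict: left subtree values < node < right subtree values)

Level-order array: [33, 11, 36, None, None, None, 45, None, 47, 39, None, 44]
Validate using subtree bounds (lo, hi): at each node, require lo < value < hi,
then recurse left with hi=value and right with lo=value.
Preorder trace (stopping at first violation):
  at node 33 with bounds (-inf, +inf): OK
  at node 11 with bounds (-inf, 33): OK
  at node 36 with bounds (33, +inf): OK
  at node 45 with bounds (36, +inf): OK
  at node 47 with bounds (45, +inf): OK
  at node 39 with bounds (45, 47): VIOLATION
Node 39 violates its bound: not (45 < 39 < 47).
Result: Not a valid BST


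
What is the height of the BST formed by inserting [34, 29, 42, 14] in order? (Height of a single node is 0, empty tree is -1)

Insertion order: [34, 29, 42, 14]
Tree (level-order array): [34, 29, 42, 14]
Compute height bottom-up (empty subtree = -1):
  height(14) = 1 + max(-1, -1) = 0
  height(29) = 1 + max(0, -1) = 1
  height(42) = 1 + max(-1, -1) = 0
  height(34) = 1 + max(1, 0) = 2
Height = 2


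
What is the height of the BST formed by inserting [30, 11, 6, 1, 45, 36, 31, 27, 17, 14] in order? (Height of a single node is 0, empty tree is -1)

Insertion order: [30, 11, 6, 1, 45, 36, 31, 27, 17, 14]
Tree (level-order array): [30, 11, 45, 6, 27, 36, None, 1, None, 17, None, 31, None, None, None, 14]
Compute height bottom-up (empty subtree = -1):
  height(1) = 1 + max(-1, -1) = 0
  height(6) = 1 + max(0, -1) = 1
  height(14) = 1 + max(-1, -1) = 0
  height(17) = 1 + max(0, -1) = 1
  height(27) = 1 + max(1, -1) = 2
  height(11) = 1 + max(1, 2) = 3
  height(31) = 1 + max(-1, -1) = 0
  height(36) = 1 + max(0, -1) = 1
  height(45) = 1 + max(1, -1) = 2
  height(30) = 1 + max(3, 2) = 4
Height = 4


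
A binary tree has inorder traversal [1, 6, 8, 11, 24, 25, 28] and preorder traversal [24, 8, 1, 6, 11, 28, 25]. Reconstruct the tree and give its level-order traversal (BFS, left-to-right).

Inorder:  [1, 6, 8, 11, 24, 25, 28]
Preorder: [24, 8, 1, 6, 11, 28, 25]
Algorithm: preorder visits root first, so consume preorder in order;
for each root, split the current inorder slice at that value into
left-subtree inorder and right-subtree inorder, then recurse.
Recursive splits:
  root=24; inorder splits into left=[1, 6, 8, 11], right=[25, 28]
  root=8; inorder splits into left=[1, 6], right=[11]
  root=1; inorder splits into left=[], right=[6]
  root=6; inorder splits into left=[], right=[]
  root=11; inorder splits into left=[], right=[]
  root=28; inorder splits into left=[25], right=[]
  root=25; inorder splits into left=[], right=[]
Reconstructed level-order: [24, 8, 28, 1, 11, 25, 6]


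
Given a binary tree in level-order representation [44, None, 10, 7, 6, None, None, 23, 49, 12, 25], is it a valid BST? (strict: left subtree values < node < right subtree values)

Level-order array: [44, None, 10, 7, 6, None, None, 23, 49, 12, 25]
Validate using subtree bounds (lo, hi): at each node, require lo < value < hi,
then recurse left with hi=value and right with lo=value.
Preorder trace (stopping at first violation):
  at node 44 with bounds (-inf, +inf): OK
  at node 10 with bounds (44, +inf): VIOLATION
Node 10 violates its bound: not (44 < 10 < +inf).
Result: Not a valid BST


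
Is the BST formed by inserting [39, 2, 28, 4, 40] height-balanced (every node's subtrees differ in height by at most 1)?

Tree (level-order array): [39, 2, 40, None, 28, None, None, 4]
Definition: a tree is height-balanced if, at every node, |h(left) - h(right)| <= 1 (empty subtree has height -1).
Bottom-up per-node check:
  node 4: h_left=-1, h_right=-1, diff=0 [OK], height=0
  node 28: h_left=0, h_right=-1, diff=1 [OK], height=1
  node 2: h_left=-1, h_right=1, diff=2 [FAIL (|-1-1|=2 > 1)], height=2
  node 40: h_left=-1, h_right=-1, diff=0 [OK], height=0
  node 39: h_left=2, h_right=0, diff=2 [FAIL (|2-0|=2 > 1)], height=3
Node 2 violates the condition: |-1 - 1| = 2 > 1.
Result: Not balanced


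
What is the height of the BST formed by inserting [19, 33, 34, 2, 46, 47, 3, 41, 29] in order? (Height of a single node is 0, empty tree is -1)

Insertion order: [19, 33, 34, 2, 46, 47, 3, 41, 29]
Tree (level-order array): [19, 2, 33, None, 3, 29, 34, None, None, None, None, None, 46, 41, 47]
Compute height bottom-up (empty subtree = -1):
  height(3) = 1 + max(-1, -1) = 0
  height(2) = 1 + max(-1, 0) = 1
  height(29) = 1 + max(-1, -1) = 0
  height(41) = 1 + max(-1, -1) = 0
  height(47) = 1 + max(-1, -1) = 0
  height(46) = 1 + max(0, 0) = 1
  height(34) = 1 + max(-1, 1) = 2
  height(33) = 1 + max(0, 2) = 3
  height(19) = 1 + max(1, 3) = 4
Height = 4


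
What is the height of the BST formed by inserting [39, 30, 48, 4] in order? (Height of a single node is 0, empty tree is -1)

Insertion order: [39, 30, 48, 4]
Tree (level-order array): [39, 30, 48, 4]
Compute height bottom-up (empty subtree = -1):
  height(4) = 1 + max(-1, -1) = 0
  height(30) = 1 + max(0, -1) = 1
  height(48) = 1 + max(-1, -1) = 0
  height(39) = 1 + max(1, 0) = 2
Height = 2


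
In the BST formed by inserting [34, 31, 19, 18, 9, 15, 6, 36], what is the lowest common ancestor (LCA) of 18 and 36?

Tree insertion order: [34, 31, 19, 18, 9, 15, 6, 36]
Tree (level-order array): [34, 31, 36, 19, None, None, None, 18, None, 9, None, 6, 15]
In a BST, the LCA of p=18, q=36 is the first node v on the
root-to-leaf path with p <= v <= q (go left if both < v, right if both > v).
Walk from root:
  at 34: 18 <= 34 <= 36, this is the LCA
LCA = 34


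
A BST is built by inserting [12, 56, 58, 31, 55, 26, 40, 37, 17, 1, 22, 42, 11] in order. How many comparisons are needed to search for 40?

Search path for 40: 12 -> 56 -> 31 -> 55 -> 40
Found: True
Comparisons: 5


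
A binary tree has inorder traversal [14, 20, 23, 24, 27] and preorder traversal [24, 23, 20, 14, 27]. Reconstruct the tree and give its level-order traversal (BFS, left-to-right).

Inorder:  [14, 20, 23, 24, 27]
Preorder: [24, 23, 20, 14, 27]
Algorithm: preorder visits root first, so consume preorder in order;
for each root, split the current inorder slice at that value into
left-subtree inorder and right-subtree inorder, then recurse.
Recursive splits:
  root=24; inorder splits into left=[14, 20, 23], right=[27]
  root=23; inorder splits into left=[14, 20], right=[]
  root=20; inorder splits into left=[14], right=[]
  root=14; inorder splits into left=[], right=[]
  root=27; inorder splits into left=[], right=[]
Reconstructed level-order: [24, 23, 27, 20, 14]


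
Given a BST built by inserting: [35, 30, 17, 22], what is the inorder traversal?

Tree insertion order: [35, 30, 17, 22]
Tree (level-order array): [35, 30, None, 17, None, None, 22]
Inorder traversal: [17, 22, 30, 35]


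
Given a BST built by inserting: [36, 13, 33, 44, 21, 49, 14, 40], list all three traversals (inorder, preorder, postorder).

Tree insertion order: [36, 13, 33, 44, 21, 49, 14, 40]
Tree (level-order array): [36, 13, 44, None, 33, 40, 49, 21, None, None, None, None, None, 14]
Inorder (L, root, R): [13, 14, 21, 33, 36, 40, 44, 49]
Preorder (root, L, R): [36, 13, 33, 21, 14, 44, 40, 49]
Postorder (L, R, root): [14, 21, 33, 13, 40, 49, 44, 36]


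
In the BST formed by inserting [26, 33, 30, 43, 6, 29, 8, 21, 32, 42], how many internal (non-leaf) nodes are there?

Tree built from: [26, 33, 30, 43, 6, 29, 8, 21, 32, 42]
Tree (level-order array): [26, 6, 33, None, 8, 30, 43, None, 21, 29, 32, 42]
Rule: An internal node has at least one child.
Per-node child counts:
  node 26: 2 child(ren)
  node 6: 1 child(ren)
  node 8: 1 child(ren)
  node 21: 0 child(ren)
  node 33: 2 child(ren)
  node 30: 2 child(ren)
  node 29: 0 child(ren)
  node 32: 0 child(ren)
  node 43: 1 child(ren)
  node 42: 0 child(ren)
Matching nodes: [26, 6, 8, 33, 30, 43]
Count of internal (non-leaf) nodes: 6


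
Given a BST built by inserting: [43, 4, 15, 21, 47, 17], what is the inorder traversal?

Tree insertion order: [43, 4, 15, 21, 47, 17]
Tree (level-order array): [43, 4, 47, None, 15, None, None, None, 21, 17]
Inorder traversal: [4, 15, 17, 21, 43, 47]


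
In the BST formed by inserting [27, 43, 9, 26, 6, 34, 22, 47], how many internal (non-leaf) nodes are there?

Tree built from: [27, 43, 9, 26, 6, 34, 22, 47]
Tree (level-order array): [27, 9, 43, 6, 26, 34, 47, None, None, 22]
Rule: An internal node has at least one child.
Per-node child counts:
  node 27: 2 child(ren)
  node 9: 2 child(ren)
  node 6: 0 child(ren)
  node 26: 1 child(ren)
  node 22: 0 child(ren)
  node 43: 2 child(ren)
  node 34: 0 child(ren)
  node 47: 0 child(ren)
Matching nodes: [27, 9, 26, 43]
Count of internal (non-leaf) nodes: 4


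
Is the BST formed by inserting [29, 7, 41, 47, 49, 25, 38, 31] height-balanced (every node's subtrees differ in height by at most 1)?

Tree (level-order array): [29, 7, 41, None, 25, 38, 47, None, None, 31, None, None, 49]
Definition: a tree is height-balanced if, at every node, |h(left) - h(right)| <= 1 (empty subtree has height -1).
Bottom-up per-node check:
  node 25: h_left=-1, h_right=-1, diff=0 [OK], height=0
  node 7: h_left=-1, h_right=0, diff=1 [OK], height=1
  node 31: h_left=-1, h_right=-1, diff=0 [OK], height=0
  node 38: h_left=0, h_right=-1, diff=1 [OK], height=1
  node 49: h_left=-1, h_right=-1, diff=0 [OK], height=0
  node 47: h_left=-1, h_right=0, diff=1 [OK], height=1
  node 41: h_left=1, h_right=1, diff=0 [OK], height=2
  node 29: h_left=1, h_right=2, diff=1 [OK], height=3
All nodes satisfy the balance condition.
Result: Balanced


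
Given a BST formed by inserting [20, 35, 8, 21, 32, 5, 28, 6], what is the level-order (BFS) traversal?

Tree insertion order: [20, 35, 8, 21, 32, 5, 28, 6]
Tree (level-order array): [20, 8, 35, 5, None, 21, None, None, 6, None, 32, None, None, 28]
BFS from the root, enqueuing left then right child of each popped node:
  queue [20] -> pop 20, enqueue [8, 35], visited so far: [20]
  queue [8, 35] -> pop 8, enqueue [5], visited so far: [20, 8]
  queue [35, 5] -> pop 35, enqueue [21], visited so far: [20, 8, 35]
  queue [5, 21] -> pop 5, enqueue [6], visited so far: [20, 8, 35, 5]
  queue [21, 6] -> pop 21, enqueue [32], visited so far: [20, 8, 35, 5, 21]
  queue [6, 32] -> pop 6, enqueue [none], visited so far: [20, 8, 35, 5, 21, 6]
  queue [32] -> pop 32, enqueue [28], visited so far: [20, 8, 35, 5, 21, 6, 32]
  queue [28] -> pop 28, enqueue [none], visited so far: [20, 8, 35, 5, 21, 6, 32, 28]
Result: [20, 8, 35, 5, 21, 6, 32, 28]


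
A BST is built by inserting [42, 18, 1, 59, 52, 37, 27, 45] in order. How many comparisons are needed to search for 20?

Search path for 20: 42 -> 18 -> 37 -> 27
Found: False
Comparisons: 4


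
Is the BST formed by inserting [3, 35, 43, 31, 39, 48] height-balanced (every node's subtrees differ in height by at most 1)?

Tree (level-order array): [3, None, 35, 31, 43, None, None, 39, 48]
Definition: a tree is height-balanced if, at every node, |h(left) - h(right)| <= 1 (empty subtree has height -1).
Bottom-up per-node check:
  node 31: h_left=-1, h_right=-1, diff=0 [OK], height=0
  node 39: h_left=-1, h_right=-1, diff=0 [OK], height=0
  node 48: h_left=-1, h_right=-1, diff=0 [OK], height=0
  node 43: h_left=0, h_right=0, diff=0 [OK], height=1
  node 35: h_left=0, h_right=1, diff=1 [OK], height=2
  node 3: h_left=-1, h_right=2, diff=3 [FAIL (|-1-2|=3 > 1)], height=3
Node 3 violates the condition: |-1 - 2| = 3 > 1.
Result: Not balanced


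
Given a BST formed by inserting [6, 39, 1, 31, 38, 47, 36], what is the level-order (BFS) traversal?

Tree insertion order: [6, 39, 1, 31, 38, 47, 36]
Tree (level-order array): [6, 1, 39, None, None, 31, 47, None, 38, None, None, 36]
BFS from the root, enqueuing left then right child of each popped node:
  queue [6] -> pop 6, enqueue [1, 39], visited so far: [6]
  queue [1, 39] -> pop 1, enqueue [none], visited so far: [6, 1]
  queue [39] -> pop 39, enqueue [31, 47], visited so far: [6, 1, 39]
  queue [31, 47] -> pop 31, enqueue [38], visited so far: [6, 1, 39, 31]
  queue [47, 38] -> pop 47, enqueue [none], visited so far: [6, 1, 39, 31, 47]
  queue [38] -> pop 38, enqueue [36], visited so far: [6, 1, 39, 31, 47, 38]
  queue [36] -> pop 36, enqueue [none], visited so far: [6, 1, 39, 31, 47, 38, 36]
Result: [6, 1, 39, 31, 47, 38, 36]


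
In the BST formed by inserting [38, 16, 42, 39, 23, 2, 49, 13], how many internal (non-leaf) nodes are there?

Tree built from: [38, 16, 42, 39, 23, 2, 49, 13]
Tree (level-order array): [38, 16, 42, 2, 23, 39, 49, None, 13]
Rule: An internal node has at least one child.
Per-node child counts:
  node 38: 2 child(ren)
  node 16: 2 child(ren)
  node 2: 1 child(ren)
  node 13: 0 child(ren)
  node 23: 0 child(ren)
  node 42: 2 child(ren)
  node 39: 0 child(ren)
  node 49: 0 child(ren)
Matching nodes: [38, 16, 2, 42]
Count of internal (non-leaf) nodes: 4


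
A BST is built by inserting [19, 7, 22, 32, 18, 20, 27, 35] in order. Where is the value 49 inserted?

Starting tree (level order): [19, 7, 22, None, 18, 20, 32, None, None, None, None, 27, 35]
Insertion path: 19 -> 22 -> 32 -> 35
Result: insert 49 as right child of 35
Final tree (level order): [19, 7, 22, None, 18, 20, 32, None, None, None, None, 27, 35, None, None, None, 49]


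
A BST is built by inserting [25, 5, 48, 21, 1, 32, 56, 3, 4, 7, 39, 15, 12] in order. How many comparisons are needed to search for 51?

Search path for 51: 25 -> 48 -> 56
Found: False
Comparisons: 3


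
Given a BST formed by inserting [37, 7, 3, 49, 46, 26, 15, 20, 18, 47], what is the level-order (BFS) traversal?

Tree insertion order: [37, 7, 3, 49, 46, 26, 15, 20, 18, 47]
Tree (level-order array): [37, 7, 49, 3, 26, 46, None, None, None, 15, None, None, 47, None, 20, None, None, 18]
BFS from the root, enqueuing left then right child of each popped node:
  queue [37] -> pop 37, enqueue [7, 49], visited so far: [37]
  queue [7, 49] -> pop 7, enqueue [3, 26], visited so far: [37, 7]
  queue [49, 3, 26] -> pop 49, enqueue [46], visited so far: [37, 7, 49]
  queue [3, 26, 46] -> pop 3, enqueue [none], visited so far: [37, 7, 49, 3]
  queue [26, 46] -> pop 26, enqueue [15], visited so far: [37, 7, 49, 3, 26]
  queue [46, 15] -> pop 46, enqueue [47], visited so far: [37, 7, 49, 3, 26, 46]
  queue [15, 47] -> pop 15, enqueue [20], visited so far: [37, 7, 49, 3, 26, 46, 15]
  queue [47, 20] -> pop 47, enqueue [none], visited so far: [37, 7, 49, 3, 26, 46, 15, 47]
  queue [20] -> pop 20, enqueue [18], visited so far: [37, 7, 49, 3, 26, 46, 15, 47, 20]
  queue [18] -> pop 18, enqueue [none], visited so far: [37, 7, 49, 3, 26, 46, 15, 47, 20, 18]
Result: [37, 7, 49, 3, 26, 46, 15, 47, 20, 18]


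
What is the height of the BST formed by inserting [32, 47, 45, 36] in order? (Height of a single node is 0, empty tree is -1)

Insertion order: [32, 47, 45, 36]
Tree (level-order array): [32, None, 47, 45, None, 36]
Compute height bottom-up (empty subtree = -1):
  height(36) = 1 + max(-1, -1) = 0
  height(45) = 1 + max(0, -1) = 1
  height(47) = 1 + max(1, -1) = 2
  height(32) = 1 + max(-1, 2) = 3
Height = 3


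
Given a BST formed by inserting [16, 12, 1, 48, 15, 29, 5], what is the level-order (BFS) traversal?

Tree insertion order: [16, 12, 1, 48, 15, 29, 5]
Tree (level-order array): [16, 12, 48, 1, 15, 29, None, None, 5]
BFS from the root, enqueuing left then right child of each popped node:
  queue [16] -> pop 16, enqueue [12, 48], visited so far: [16]
  queue [12, 48] -> pop 12, enqueue [1, 15], visited so far: [16, 12]
  queue [48, 1, 15] -> pop 48, enqueue [29], visited so far: [16, 12, 48]
  queue [1, 15, 29] -> pop 1, enqueue [5], visited so far: [16, 12, 48, 1]
  queue [15, 29, 5] -> pop 15, enqueue [none], visited so far: [16, 12, 48, 1, 15]
  queue [29, 5] -> pop 29, enqueue [none], visited so far: [16, 12, 48, 1, 15, 29]
  queue [5] -> pop 5, enqueue [none], visited so far: [16, 12, 48, 1, 15, 29, 5]
Result: [16, 12, 48, 1, 15, 29, 5]


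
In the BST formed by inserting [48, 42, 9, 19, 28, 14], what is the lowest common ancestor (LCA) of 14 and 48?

Tree insertion order: [48, 42, 9, 19, 28, 14]
Tree (level-order array): [48, 42, None, 9, None, None, 19, 14, 28]
In a BST, the LCA of p=14, q=48 is the first node v on the
root-to-leaf path with p <= v <= q (go left if both < v, right if both > v).
Walk from root:
  at 48: 14 <= 48 <= 48, this is the LCA
LCA = 48


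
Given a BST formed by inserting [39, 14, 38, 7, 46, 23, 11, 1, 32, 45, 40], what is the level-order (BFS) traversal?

Tree insertion order: [39, 14, 38, 7, 46, 23, 11, 1, 32, 45, 40]
Tree (level-order array): [39, 14, 46, 7, 38, 45, None, 1, 11, 23, None, 40, None, None, None, None, None, None, 32]
BFS from the root, enqueuing left then right child of each popped node:
  queue [39] -> pop 39, enqueue [14, 46], visited so far: [39]
  queue [14, 46] -> pop 14, enqueue [7, 38], visited so far: [39, 14]
  queue [46, 7, 38] -> pop 46, enqueue [45], visited so far: [39, 14, 46]
  queue [7, 38, 45] -> pop 7, enqueue [1, 11], visited so far: [39, 14, 46, 7]
  queue [38, 45, 1, 11] -> pop 38, enqueue [23], visited so far: [39, 14, 46, 7, 38]
  queue [45, 1, 11, 23] -> pop 45, enqueue [40], visited so far: [39, 14, 46, 7, 38, 45]
  queue [1, 11, 23, 40] -> pop 1, enqueue [none], visited so far: [39, 14, 46, 7, 38, 45, 1]
  queue [11, 23, 40] -> pop 11, enqueue [none], visited so far: [39, 14, 46, 7, 38, 45, 1, 11]
  queue [23, 40] -> pop 23, enqueue [32], visited so far: [39, 14, 46, 7, 38, 45, 1, 11, 23]
  queue [40, 32] -> pop 40, enqueue [none], visited so far: [39, 14, 46, 7, 38, 45, 1, 11, 23, 40]
  queue [32] -> pop 32, enqueue [none], visited so far: [39, 14, 46, 7, 38, 45, 1, 11, 23, 40, 32]
Result: [39, 14, 46, 7, 38, 45, 1, 11, 23, 40, 32]


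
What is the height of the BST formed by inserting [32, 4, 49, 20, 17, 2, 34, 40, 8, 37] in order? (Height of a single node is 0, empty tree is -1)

Insertion order: [32, 4, 49, 20, 17, 2, 34, 40, 8, 37]
Tree (level-order array): [32, 4, 49, 2, 20, 34, None, None, None, 17, None, None, 40, 8, None, 37]
Compute height bottom-up (empty subtree = -1):
  height(2) = 1 + max(-1, -1) = 0
  height(8) = 1 + max(-1, -1) = 0
  height(17) = 1 + max(0, -1) = 1
  height(20) = 1 + max(1, -1) = 2
  height(4) = 1 + max(0, 2) = 3
  height(37) = 1 + max(-1, -1) = 0
  height(40) = 1 + max(0, -1) = 1
  height(34) = 1 + max(-1, 1) = 2
  height(49) = 1 + max(2, -1) = 3
  height(32) = 1 + max(3, 3) = 4
Height = 4


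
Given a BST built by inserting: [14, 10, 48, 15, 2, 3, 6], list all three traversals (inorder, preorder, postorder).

Tree insertion order: [14, 10, 48, 15, 2, 3, 6]
Tree (level-order array): [14, 10, 48, 2, None, 15, None, None, 3, None, None, None, 6]
Inorder (L, root, R): [2, 3, 6, 10, 14, 15, 48]
Preorder (root, L, R): [14, 10, 2, 3, 6, 48, 15]
Postorder (L, R, root): [6, 3, 2, 10, 15, 48, 14]


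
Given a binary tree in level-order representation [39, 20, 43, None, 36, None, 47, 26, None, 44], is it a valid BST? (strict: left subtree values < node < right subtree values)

Level-order array: [39, 20, 43, None, 36, None, 47, 26, None, 44]
Validate using subtree bounds (lo, hi): at each node, require lo < value < hi,
then recurse left with hi=value and right with lo=value.
Preorder trace (stopping at first violation):
  at node 39 with bounds (-inf, +inf): OK
  at node 20 with bounds (-inf, 39): OK
  at node 36 with bounds (20, 39): OK
  at node 26 with bounds (20, 36): OK
  at node 43 with bounds (39, +inf): OK
  at node 47 with bounds (43, +inf): OK
  at node 44 with bounds (43, 47): OK
No violation found at any node.
Result: Valid BST


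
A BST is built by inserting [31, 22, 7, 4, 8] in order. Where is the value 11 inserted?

Starting tree (level order): [31, 22, None, 7, None, 4, 8]
Insertion path: 31 -> 22 -> 7 -> 8
Result: insert 11 as right child of 8
Final tree (level order): [31, 22, None, 7, None, 4, 8, None, None, None, 11]


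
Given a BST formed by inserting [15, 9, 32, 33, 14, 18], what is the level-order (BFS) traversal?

Tree insertion order: [15, 9, 32, 33, 14, 18]
Tree (level-order array): [15, 9, 32, None, 14, 18, 33]
BFS from the root, enqueuing left then right child of each popped node:
  queue [15] -> pop 15, enqueue [9, 32], visited so far: [15]
  queue [9, 32] -> pop 9, enqueue [14], visited so far: [15, 9]
  queue [32, 14] -> pop 32, enqueue [18, 33], visited so far: [15, 9, 32]
  queue [14, 18, 33] -> pop 14, enqueue [none], visited so far: [15, 9, 32, 14]
  queue [18, 33] -> pop 18, enqueue [none], visited so far: [15, 9, 32, 14, 18]
  queue [33] -> pop 33, enqueue [none], visited so far: [15, 9, 32, 14, 18, 33]
Result: [15, 9, 32, 14, 18, 33]


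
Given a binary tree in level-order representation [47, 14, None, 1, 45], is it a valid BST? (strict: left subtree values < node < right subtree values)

Level-order array: [47, 14, None, 1, 45]
Validate using subtree bounds (lo, hi): at each node, require lo < value < hi,
then recurse left with hi=value and right with lo=value.
Preorder trace (stopping at first violation):
  at node 47 with bounds (-inf, +inf): OK
  at node 14 with bounds (-inf, 47): OK
  at node 1 with bounds (-inf, 14): OK
  at node 45 with bounds (14, 47): OK
No violation found at any node.
Result: Valid BST


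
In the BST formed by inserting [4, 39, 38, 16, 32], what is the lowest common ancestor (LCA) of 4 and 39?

Tree insertion order: [4, 39, 38, 16, 32]
Tree (level-order array): [4, None, 39, 38, None, 16, None, None, 32]
In a BST, the LCA of p=4, q=39 is the first node v on the
root-to-leaf path with p <= v <= q (go left if both < v, right if both > v).
Walk from root:
  at 4: 4 <= 4 <= 39, this is the LCA
LCA = 4


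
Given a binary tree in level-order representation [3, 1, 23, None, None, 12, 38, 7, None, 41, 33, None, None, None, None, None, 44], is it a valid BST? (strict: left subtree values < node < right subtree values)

Level-order array: [3, 1, 23, None, None, 12, 38, 7, None, 41, 33, None, None, None, None, None, 44]
Validate using subtree bounds (lo, hi): at each node, require lo < value < hi,
then recurse left with hi=value and right with lo=value.
Preorder trace (stopping at first violation):
  at node 3 with bounds (-inf, +inf): OK
  at node 1 with bounds (-inf, 3): OK
  at node 23 with bounds (3, +inf): OK
  at node 12 with bounds (3, 23): OK
  at node 7 with bounds (3, 12): OK
  at node 38 with bounds (23, +inf): OK
  at node 41 with bounds (23, 38): VIOLATION
Node 41 violates its bound: not (23 < 41 < 38).
Result: Not a valid BST


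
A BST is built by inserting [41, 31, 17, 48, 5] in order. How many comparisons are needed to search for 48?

Search path for 48: 41 -> 48
Found: True
Comparisons: 2


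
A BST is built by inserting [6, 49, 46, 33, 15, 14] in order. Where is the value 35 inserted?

Starting tree (level order): [6, None, 49, 46, None, 33, None, 15, None, 14]
Insertion path: 6 -> 49 -> 46 -> 33
Result: insert 35 as right child of 33
Final tree (level order): [6, None, 49, 46, None, 33, None, 15, 35, 14]


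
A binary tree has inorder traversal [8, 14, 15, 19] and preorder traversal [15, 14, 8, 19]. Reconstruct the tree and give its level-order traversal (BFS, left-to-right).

Inorder:  [8, 14, 15, 19]
Preorder: [15, 14, 8, 19]
Algorithm: preorder visits root first, so consume preorder in order;
for each root, split the current inorder slice at that value into
left-subtree inorder and right-subtree inorder, then recurse.
Recursive splits:
  root=15; inorder splits into left=[8, 14], right=[19]
  root=14; inorder splits into left=[8], right=[]
  root=8; inorder splits into left=[], right=[]
  root=19; inorder splits into left=[], right=[]
Reconstructed level-order: [15, 14, 19, 8]


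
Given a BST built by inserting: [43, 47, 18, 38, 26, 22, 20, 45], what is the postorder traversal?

Tree insertion order: [43, 47, 18, 38, 26, 22, 20, 45]
Tree (level-order array): [43, 18, 47, None, 38, 45, None, 26, None, None, None, 22, None, 20]
Postorder traversal: [20, 22, 26, 38, 18, 45, 47, 43]


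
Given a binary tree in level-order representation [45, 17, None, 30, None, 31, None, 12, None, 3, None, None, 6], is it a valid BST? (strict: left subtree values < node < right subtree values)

Level-order array: [45, 17, None, 30, None, 31, None, 12, None, 3, None, None, 6]
Validate using subtree bounds (lo, hi): at each node, require lo < value < hi,
then recurse left with hi=value and right with lo=value.
Preorder trace (stopping at first violation):
  at node 45 with bounds (-inf, +inf): OK
  at node 17 with bounds (-inf, 45): OK
  at node 30 with bounds (-inf, 17): VIOLATION
Node 30 violates its bound: not (-inf < 30 < 17).
Result: Not a valid BST


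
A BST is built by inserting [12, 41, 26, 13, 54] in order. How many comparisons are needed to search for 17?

Search path for 17: 12 -> 41 -> 26 -> 13
Found: False
Comparisons: 4


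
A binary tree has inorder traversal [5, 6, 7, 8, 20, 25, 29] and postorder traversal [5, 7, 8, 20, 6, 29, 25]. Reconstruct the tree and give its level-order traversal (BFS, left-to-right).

Inorder:   [5, 6, 7, 8, 20, 25, 29]
Postorder: [5, 7, 8, 20, 6, 29, 25]
Algorithm: postorder visits root last, so walk postorder right-to-left;
each value is the root of the current inorder slice — split it at that
value, recurse on the right subtree first, then the left.
Recursive splits:
  root=25; inorder splits into left=[5, 6, 7, 8, 20], right=[29]
  root=29; inorder splits into left=[], right=[]
  root=6; inorder splits into left=[5], right=[7, 8, 20]
  root=20; inorder splits into left=[7, 8], right=[]
  root=8; inorder splits into left=[7], right=[]
  root=7; inorder splits into left=[], right=[]
  root=5; inorder splits into left=[], right=[]
Reconstructed level-order: [25, 6, 29, 5, 20, 8, 7]


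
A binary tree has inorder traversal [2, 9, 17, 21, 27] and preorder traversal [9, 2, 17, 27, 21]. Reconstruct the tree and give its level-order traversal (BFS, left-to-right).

Inorder:  [2, 9, 17, 21, 27]
Preorder: [9, 2, 17, 27, 21]
Algorithm: preorder visits root first, so consume preorder in order;
for each root, split the current inorder slice at that value into
left-subtree inorder and right-subtree inorder, then recurse.
Recursive splits:
  root=9; inorder splits into left=[2], right=[17, 21, 27]
  root=2; inorder splits into left=[], right=[]
  root=17; inorder splits into left=[], right=[21, 27]
  root=27; inorder splits into left=[21], right=[]
  root=21; inorder splits into left=[], right=[]
Reconstructed level-order: [9, 2, 17, 27, 21]


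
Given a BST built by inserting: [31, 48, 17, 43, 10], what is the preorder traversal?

Tree insertion order: [31, 48, 17, 43, 10]
Tree (level-order array): [31, 17, 48, 10, None, 43]
Preorder traversal: [31, 17, 10, 48, 43]


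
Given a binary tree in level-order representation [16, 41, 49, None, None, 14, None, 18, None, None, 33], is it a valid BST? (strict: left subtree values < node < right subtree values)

Level-order array: [16, 41, 49, None, None, 14, None, 18, None, None, 33]
Validate using subtree bounds (lo, hi): at each node, require lo < value < hi,
then recurse left with hi=value and right with lo=value.
Preorder trace (stopping at first violation):
  at node 16 with bounds (-inf, +inf): OK
  at node 41 with bounds (-inf, 16): VIOLATION
Node 41 violates its bound: not (-inf < 41 < 16).
Result: Not a valid BST


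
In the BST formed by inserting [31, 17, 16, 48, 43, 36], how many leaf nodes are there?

Tree built from: [31, 17, 16, 48, 43, 36]
Tree (level-order array): [31, 17, 48, 16, None, 43, None, None, None, 36]
Rule: A leaf has 0 children.
Per-node child counts:
  node 31: 2 child(ren)
  node 17: 1 child(ren)
  node 16: 0 child(ren)
  node 48: 1 child(ren)
  node 43: 1 child(ren)
  node 36: 0 child(ren)
Matching nodes: [16, 36]
Count of leaf nodes: 2


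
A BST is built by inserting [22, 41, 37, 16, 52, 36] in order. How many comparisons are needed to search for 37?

Search path for 37: 22 -> 41 -> 37
Found: True
Comparisons: 3


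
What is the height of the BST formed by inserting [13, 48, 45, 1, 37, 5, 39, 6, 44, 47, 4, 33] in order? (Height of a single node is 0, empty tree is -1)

Insertion order: [13, 48, 45, 1, 37, 5, 39, 6, 44, 47, 4, 33]
Tree (level-order array): [13, 1, 48, None, 5, 45, None, 4, 6, 37, 47, None, None, None, None, 33, 39, None, None, None, None, None, 44]
Compute height bottom-up (empty subtree = -1):
  height(4) = 1 + max(-1, -1) = 0
  height(6) = 1 + max(-1, -1) = 0
  height(5) = 1 + max(0, 0) = 1
  height(1) = 1 + max(-1, 1) = 2
  height(33) = 1 + max(-1, -1) = 0
  height(44) = 1 + max(-1, -1) = 0
  height(39) = 1 + max(-1, 0) = 1
  height(37) = 1 + max(0, 1) = 2
  height(47) = 1 + max(-1, -1) = 0
  height(45) = 1 + max(2, 0) = 3
  height(48) = 1 + max(3, -1) = 4
  height(13) = 1 + max(2, 4) = 5
Height = 5


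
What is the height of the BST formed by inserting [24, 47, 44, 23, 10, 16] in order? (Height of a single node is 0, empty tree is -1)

Insertion order: [24, 47, 44, 23, 10, 16]
Tree (level-order array): [24, 23, 47, 10, None, 44, None, None, 16]
Compute height bottom-up (empty subtree = -1):
  height(16) = 1 + max(-1, -1) = 0
  height(10) = 1 + max(-1, 0) = 1
  height(23) = 1 + max(1, -1) = 2
  height(44) = 1 + max(-1, -1) = 0
  height(47) = 1 + max(0, -1) = 1
  height(24) = 1 + max(2, 1) = 3
Height = 3


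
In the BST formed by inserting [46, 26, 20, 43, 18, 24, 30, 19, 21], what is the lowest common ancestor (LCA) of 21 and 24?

Tree insertion order: [46, 26, 20, 43, 18, 24, 30, 19, 21]
Tree (level-order array): [46, 26, None, 20, 43, 18, 24, 30, None, None, 19, 21]
In a BST, the LCA of p=21, q=24 is the first node v on the
root-to-leaf path with p <= v <= q (go left if both < v, right if both > v).
Walk from root:
  at 46: both 21 and 24 < 46, go left
  at 26: both 21 and 24 < 26, go left
  at 20: both 21 and 24 > 20, go right
  at 24: 21 <= 24 <= 24, this is the LCA
LCA = 24


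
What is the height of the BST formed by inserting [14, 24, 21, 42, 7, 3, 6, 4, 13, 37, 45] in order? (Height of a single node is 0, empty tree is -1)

Insertion order: [14, 24, 21, 42, 7, 3, 6, 4, 13, 37, 45]
Tree (level-order array): [14, 7, 24, 3, 13, 21, 42, None, 6, None, None, None, None, 37, 45, 4]
Compute height bottom-up (empty subtree = -1):
  height(4) = 1 + max(-1, -1) = 0
  height(6) = 1 + max(0, -1) = 1
  height(3) = 1 + max(-1, 1) = 2
  height(13) = 1 + max(-1, -1) = 0
  height(7) = 1 + max(2, 0) = 3
  height(21) = 1 + max(-1, -1) = 0
  height(37) = 1 + max(-1, -1) = 0
  height(45) = 1 + max(-1, -1) = 0
  height(42) = 1 + max(0, 0) = 1
  height(24) = 1 + max(0, 1) = 2
  height(14) = 1 + max(3, 2) = 4
Height = 4


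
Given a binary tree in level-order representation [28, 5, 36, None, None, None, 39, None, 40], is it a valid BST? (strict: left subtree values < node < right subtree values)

Level-order array: [28, 5, 36, None, None, None, 39, None, 40]
Validate using subtree bounds (lo, hi): at each node, require lo < value < hi,
then recurse left with hi=value and right with lo=value.
Preorder trace (stopping at first violation):
  at node 28 with bounds (-inf, +inf): OK
  at node 5 with bounds (-inf, 28): OK
  at node 36 with bounds (28, +inf): OK
  at node 39 with bounds (36, +inf): OK
  at node 40 with bounds (39, +inf): OK
No violation found at any node.
Result: Valid BST


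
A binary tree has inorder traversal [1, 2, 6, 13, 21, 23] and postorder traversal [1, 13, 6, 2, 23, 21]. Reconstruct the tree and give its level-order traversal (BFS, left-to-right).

Inorder:   [1, 2, 6, 13, 21, 23]
Postorder: [1, 13, 6, 2, 23, 21]
Algorithm: postorder visits root last, so walk postorder right-to-left;
each value is the root of the current inorder slice — split it at that
value, recurse on the right subtree first, then the left.
Recursive splits:
  root=21; inorder splits into left=[1, 2, 6, 13], right=[23]
  root=23; inorder splits into left=[], right=[]
  root=2; inorder splits into left=[1], right=[6, 13]
  root=6; inorder splits into left=[], right=[13]
  root=13; inorder splits into left=[], right=[]
  root=1; inorder splits into left=[], right=[]
Reconstructed level-order: [21, 2, 23, 1, 6, 13]
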